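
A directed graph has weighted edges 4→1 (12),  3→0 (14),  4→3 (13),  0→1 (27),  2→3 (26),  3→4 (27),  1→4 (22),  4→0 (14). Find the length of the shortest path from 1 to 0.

Routes from 1 to 0:
1-4-0: 22 + 14 = 36
1-4-3-0: 22 + 13 + 14 = 49
Best route has total 36.

36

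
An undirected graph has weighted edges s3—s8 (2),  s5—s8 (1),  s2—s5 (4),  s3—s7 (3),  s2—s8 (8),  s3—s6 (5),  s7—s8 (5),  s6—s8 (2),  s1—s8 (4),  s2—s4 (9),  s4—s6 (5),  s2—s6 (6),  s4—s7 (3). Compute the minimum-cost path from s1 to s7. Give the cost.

Comparing a few candidate routes:
s1-s8-s6-s3-s7: 4 + 2 + 5 + 3 = 14
s1-s8-s7: 4 + 5 = 9
s1-s8-s3-s7: 4 + 2 + 3 = 9
Best route has total 9.

9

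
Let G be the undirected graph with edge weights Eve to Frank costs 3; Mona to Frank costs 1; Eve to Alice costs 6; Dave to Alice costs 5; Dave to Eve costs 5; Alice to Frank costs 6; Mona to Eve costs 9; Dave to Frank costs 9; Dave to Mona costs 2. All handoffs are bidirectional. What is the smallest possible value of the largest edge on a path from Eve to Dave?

3

Comparing a few candidate routes:
Eve → Dave: max(5) = 5
Eve → Alice → Dave: max(6, 5) = 6
Eve → Alice → Frank → Mona → Dave: max(6, 6, 1, 2) = 6
Eve → Frank → Mona → Dave: max(3, 1, 2) = 3
Smallest bottleneck: 3.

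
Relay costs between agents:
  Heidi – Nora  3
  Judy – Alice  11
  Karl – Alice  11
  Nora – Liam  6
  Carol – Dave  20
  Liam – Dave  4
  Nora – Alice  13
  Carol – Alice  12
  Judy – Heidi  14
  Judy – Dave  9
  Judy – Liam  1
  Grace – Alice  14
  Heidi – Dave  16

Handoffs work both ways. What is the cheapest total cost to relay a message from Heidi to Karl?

27

Comparing a few candidate routes:
Heidi→Judy→Alice→Karl: 14 + 11 + 11 = 36
Heidi→Nora→Alice→Karl: 3 + 13 + 11 = 27
Heidi→Nora→Liam→Dave→Judy→Alice→Karl: 3 + 6 + 4 + 9 + 11 + 11 = 44
Heidi→Nora→Liam→Judy→Alice→Karl: 3 + 6 + 1 + 11 + 11 = 32
Heidi→Dave→Liam→Judy→Alice→Karl: 16 + 4 + 1 + 11 + 11 = 43
Shortest: 27.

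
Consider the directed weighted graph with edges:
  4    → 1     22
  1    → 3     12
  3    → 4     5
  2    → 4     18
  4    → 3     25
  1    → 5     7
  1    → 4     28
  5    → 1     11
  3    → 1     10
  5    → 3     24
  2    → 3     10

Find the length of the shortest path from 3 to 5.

17

Routes from 3 to 5:
3 - 1 - 5: 10 + 7 = 17
3 - 4 - 1 - 5: 5 + 22 + 7 = 34
The minimum is 17.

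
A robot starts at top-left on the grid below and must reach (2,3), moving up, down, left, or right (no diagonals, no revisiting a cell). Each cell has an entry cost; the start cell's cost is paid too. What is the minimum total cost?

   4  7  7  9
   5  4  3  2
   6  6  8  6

24

Cheapest: [0,0] [1,0] [1,1] [1,2] [1,3] [2,3]
  4 + 5 + 4 + 3 + 2 + 6 = 24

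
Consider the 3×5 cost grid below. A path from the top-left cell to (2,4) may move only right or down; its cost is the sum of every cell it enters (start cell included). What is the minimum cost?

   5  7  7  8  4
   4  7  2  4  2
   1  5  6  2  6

29

Take (0,0)→(1,0)→(2,0)→(2,1)→(2,2)→(2,3)→(2,4) for a total of 5 + 4 + 1 + 5 + 6 + 2 + 6 = 29.
For comparison, the top-then-right route costs 39.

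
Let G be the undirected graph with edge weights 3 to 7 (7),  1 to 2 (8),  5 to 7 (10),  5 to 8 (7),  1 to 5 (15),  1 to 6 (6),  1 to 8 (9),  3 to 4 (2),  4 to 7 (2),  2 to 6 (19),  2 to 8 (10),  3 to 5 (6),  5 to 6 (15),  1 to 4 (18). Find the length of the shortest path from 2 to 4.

25

Checking several routes:
2 → 8 → 5 → 3 → 4: 10 + 7 + 6 + 2 = 25
2 → 1 → 4: 8 + 18 = 26
2 → 1 → 8 → 5 → 3 → 4: 8 + 9 + 7 + 6 + 2 = 32
2 → 8 → 5 → 3 → 7 → 4: 10 + 7 + 6 + 7 + 2 = 32
2 → 8 → 5 → 7 → 4: 10 + 7 + 10 + 2 = 29
2 → 1 → 5 → 3 → 4: 8 + 15 + 6 + 2 = 31
Shortest: 25.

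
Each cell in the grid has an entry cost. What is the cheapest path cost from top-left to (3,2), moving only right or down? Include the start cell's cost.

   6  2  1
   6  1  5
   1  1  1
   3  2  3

14

Take (0,0) -> (0,1) -> (1,1) -> (2,1) -> (2,2) -> (3,2) for a total of 6 + 2 + 1 + 1 + 1 + 3 = 14.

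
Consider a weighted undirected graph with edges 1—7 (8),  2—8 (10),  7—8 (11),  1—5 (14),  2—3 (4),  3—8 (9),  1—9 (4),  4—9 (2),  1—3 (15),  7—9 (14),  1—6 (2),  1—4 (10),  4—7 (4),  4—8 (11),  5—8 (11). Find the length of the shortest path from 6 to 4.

A few of the 6→4 routes:
6→1→9→4: 2 + 4 + 2 = 8
6→1→7→4: 2 + 8 + 4 = 14
6→1→4: 2 + 10 = 12
6→1→9→7→4: 2 + 4 + 14 + 4 = 24
The minimum is 8.

8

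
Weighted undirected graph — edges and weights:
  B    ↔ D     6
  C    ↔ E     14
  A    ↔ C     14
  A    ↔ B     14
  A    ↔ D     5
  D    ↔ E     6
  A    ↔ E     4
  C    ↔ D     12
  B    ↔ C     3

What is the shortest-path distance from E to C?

Some routes from E to C:
E-D-C: 6 + 12 = 18
E-C: 14
E-D-B-C: 6 + 6 + 3 = 15
Shortest: 14.

14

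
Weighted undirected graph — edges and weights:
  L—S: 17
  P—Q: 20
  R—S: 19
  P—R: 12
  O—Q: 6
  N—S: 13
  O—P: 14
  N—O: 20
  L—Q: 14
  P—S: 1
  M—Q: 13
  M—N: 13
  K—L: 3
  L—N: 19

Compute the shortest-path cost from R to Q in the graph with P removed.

A few of the R→Q routes:
R → S → L → Q: 19 + 17 + 14 = 50
R → S → N → O → Q: 19 + 13 + 20 + 6 = 58
R → S → N → L → Q: 19 + 13 + 19 + 14 = 65
R → S → N → M → Q: 19 + 13 + 13 + 13 = 58
Best route has total 50.

50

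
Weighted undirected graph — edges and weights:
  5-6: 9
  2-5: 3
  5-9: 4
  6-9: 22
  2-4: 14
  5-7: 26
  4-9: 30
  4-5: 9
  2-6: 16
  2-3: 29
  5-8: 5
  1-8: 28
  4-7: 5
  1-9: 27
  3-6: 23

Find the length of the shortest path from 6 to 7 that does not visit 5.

35

Routes from 6 to 7 avoiding 5:
6→9→4→7: 22 + 30 + 5 = 57
6→2→4→7: 16 + 14 + 5 = 35
6→3→2→4→7: 23 + 29 + 14 + 5 = 71
Shortest: 35.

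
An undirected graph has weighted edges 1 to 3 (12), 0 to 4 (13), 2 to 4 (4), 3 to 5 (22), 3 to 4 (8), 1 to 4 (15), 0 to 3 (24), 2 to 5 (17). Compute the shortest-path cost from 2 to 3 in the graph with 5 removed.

Candidate routes:
2-4-0-3: 4 + 13 + 24 = 41
2-4-1-3: 4 + 15 + 12 = 31
2-4-3: 4 + 8 = 12
Best route has total 12.

12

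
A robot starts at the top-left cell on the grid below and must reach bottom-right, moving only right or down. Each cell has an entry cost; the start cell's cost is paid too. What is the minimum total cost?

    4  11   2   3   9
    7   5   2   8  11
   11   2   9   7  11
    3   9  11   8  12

53

Cheapest: r0c0 r1c0 r1c1 r1c2 r1c3 r2c3 r3c3 r3c4
  4 + 7 + 5 + 2 + 8 + 7 + 8 + 12 = 53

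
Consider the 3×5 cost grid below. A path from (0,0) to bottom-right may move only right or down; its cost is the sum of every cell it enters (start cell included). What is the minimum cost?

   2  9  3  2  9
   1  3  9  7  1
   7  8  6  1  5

Take [0,0] -> [1,0] -> [1,1] -> [2,1] -> [2,2] -> [2,3] -> [2,4] for a total of 2 + 1 + 3 + 8 + 6 + 1 + 5 = 26.
(Top row then right column would cost 31.)

26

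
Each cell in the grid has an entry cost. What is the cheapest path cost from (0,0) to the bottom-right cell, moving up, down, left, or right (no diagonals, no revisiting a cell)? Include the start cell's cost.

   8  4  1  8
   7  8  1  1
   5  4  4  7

22

Cheapest: [0,0] [0,1] [0,2] [1,2] [1,3] [2,3]
  8 + 4 + 1 + 1 + 1 + 7 = 22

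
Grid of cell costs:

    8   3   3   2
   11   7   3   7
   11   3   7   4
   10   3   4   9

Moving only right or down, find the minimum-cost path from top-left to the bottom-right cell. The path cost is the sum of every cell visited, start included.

Cheapest: (0,0)→(0,1)→(0,2)→(0,3)→(1,3)→(2,3)→(3,3)
  8 + 3 + 3 + 2 + 7 + 4 + 9 = 36

36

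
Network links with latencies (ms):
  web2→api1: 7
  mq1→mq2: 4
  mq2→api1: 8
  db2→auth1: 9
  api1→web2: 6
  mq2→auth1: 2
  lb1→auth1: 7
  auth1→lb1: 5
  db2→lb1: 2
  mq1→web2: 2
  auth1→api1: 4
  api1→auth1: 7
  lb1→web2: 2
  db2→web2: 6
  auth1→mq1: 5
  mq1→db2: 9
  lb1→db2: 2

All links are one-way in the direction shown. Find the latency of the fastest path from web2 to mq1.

19

Routes from web2 to mq1:
web2 → api1 → auth1 → mq1: 7 + 7 + 5 = 19
Best route has total 19 ms.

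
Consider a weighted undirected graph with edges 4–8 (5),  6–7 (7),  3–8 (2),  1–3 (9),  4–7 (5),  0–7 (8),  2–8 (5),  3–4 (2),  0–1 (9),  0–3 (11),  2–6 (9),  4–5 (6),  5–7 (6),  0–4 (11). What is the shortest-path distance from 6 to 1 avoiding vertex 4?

24

A few of the 6→1 routes:
6 - 7 - 0 - 3 - 1: 7 + 8 + 11 + 9 = 35
6 - 7 - 0 - 1: 7 + 8 + 9 = 24
6 - 2 - 8 - 3 - 1: 9 + 5 + 2 + 9 = 25
The minimum is 24.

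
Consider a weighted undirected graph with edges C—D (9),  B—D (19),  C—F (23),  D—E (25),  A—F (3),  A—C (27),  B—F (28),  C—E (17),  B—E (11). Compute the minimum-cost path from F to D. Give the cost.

32

Some routes from F to D:
F - C - D: 23 + 9 = 32
F - B - E - D: 28 + 11 + 25 = 64
F - A - C - D: 3 + 27 + 9 = 39
F - B - D: 28 + 19 = 47
F - B - E - C - D: 28 + 11 + 17 + 9 = 65
The minimum is 32.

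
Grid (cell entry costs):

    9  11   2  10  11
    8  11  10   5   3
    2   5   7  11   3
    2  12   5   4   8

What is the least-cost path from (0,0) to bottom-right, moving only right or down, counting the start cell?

48

Take (0,0) → (1,0) → (2,0) → (2,1) → (2,2) → (3,2) → (3,3) → (3,4) for a total of 9 + 8 + 2 + 5 + 7 + 5 + 4 + 8 = 48.
For comparison, the top-then-right route costs 57.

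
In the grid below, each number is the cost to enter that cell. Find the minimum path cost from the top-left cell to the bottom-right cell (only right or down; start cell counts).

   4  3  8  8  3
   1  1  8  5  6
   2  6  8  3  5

27

Take [0,0] -> [1,0] -> [1,1] -> [1,2] -> [1,3] -> [2,3] -> [2,4] for a total of 4 + 1 + 1 + 8 + 5 + 3 + 5 = 27.
For comparison, the top-then-right route costs 37.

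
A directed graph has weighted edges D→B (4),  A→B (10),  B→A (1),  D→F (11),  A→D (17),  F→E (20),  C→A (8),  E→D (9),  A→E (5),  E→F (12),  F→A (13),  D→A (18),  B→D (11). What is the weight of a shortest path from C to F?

Candidate routes:
C -> A -> B -> D -> F: 8 + 10 + 11 + 11 = 40
C -> A -> E -> F: 8 + 5 + 12 = 25
C -> A -> D -> F: 8 + 17 + 11 = 36
C -> A -> E -> D -> F: 8 + 5 + 9 + 11 = 33
Best route has total 25.

25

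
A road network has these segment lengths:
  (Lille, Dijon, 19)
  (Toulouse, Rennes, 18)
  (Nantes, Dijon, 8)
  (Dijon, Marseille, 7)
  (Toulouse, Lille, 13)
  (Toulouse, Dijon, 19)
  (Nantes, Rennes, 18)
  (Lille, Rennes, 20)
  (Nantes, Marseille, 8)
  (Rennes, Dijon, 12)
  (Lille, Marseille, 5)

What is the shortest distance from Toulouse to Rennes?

18

Some routes from Toulouse to Rennes:
Toulouse -> Lille -> Rennes: 13 + 20 = 33
Toulouse -> Lille -> Dijon -> Rennes: 13 + 19 + 12 = 44
Toulouse -> Dijon -> Rennes: 19 + 12 = 31
Toulouse -> Rennes: 18
Toulouse -> Lille -> Marseille -> Dijon -> Rennes: 13 + 5 + 7 + 12 = 37
Shortest: 18.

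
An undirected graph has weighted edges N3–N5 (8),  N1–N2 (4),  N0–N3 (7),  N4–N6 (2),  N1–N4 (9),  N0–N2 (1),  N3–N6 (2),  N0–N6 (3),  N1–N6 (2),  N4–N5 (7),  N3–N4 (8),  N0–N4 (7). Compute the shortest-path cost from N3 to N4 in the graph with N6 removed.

8

Routes from N3 to N4 avoiding N6:
N3 - N0 - N2 - N1 - N4: 7 + 1 + 4 + 9 = 21
N3 - N0 - N4: 7 + 7 = 14
N3 - N4: 8
N3 - N5 - N4: 8 + 7 = 15
Best route has total 8.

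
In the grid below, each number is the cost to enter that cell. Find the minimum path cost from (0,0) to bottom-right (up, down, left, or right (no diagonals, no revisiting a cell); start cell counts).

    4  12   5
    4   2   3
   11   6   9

22

Cheapest: r0c0 -> r1c0 -> r1c1 -> r1c2 -> r2c2
  4 + 4 + 2 + 3 + 9 = 22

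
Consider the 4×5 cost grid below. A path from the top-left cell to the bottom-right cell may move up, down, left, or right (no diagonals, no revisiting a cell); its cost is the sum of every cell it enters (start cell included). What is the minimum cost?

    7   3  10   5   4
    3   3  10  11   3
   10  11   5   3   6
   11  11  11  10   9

46

Best path: [0,0] → [0,1] → [1,1] → [1,2] → [2,2] → [2,3] → [2,4] → [3,4]
Cost: 7 + 3 + 3 + 10 + 5 + 3 + 6 + 9 = 46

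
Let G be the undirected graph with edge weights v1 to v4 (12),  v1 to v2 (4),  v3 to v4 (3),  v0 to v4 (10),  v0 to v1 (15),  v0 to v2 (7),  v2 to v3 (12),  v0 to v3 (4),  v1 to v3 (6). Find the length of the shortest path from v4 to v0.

7

Some routes from v4 to v0:
v4→v0: 10
v4→v3→v1→v2→v0: 3 + 6 + 4 + 7 = 20
v4→v3→v0: 3 + 4 = 7
v4→v1→v3→v0: 12 + 6 + 4 = 22
Shortest: 7.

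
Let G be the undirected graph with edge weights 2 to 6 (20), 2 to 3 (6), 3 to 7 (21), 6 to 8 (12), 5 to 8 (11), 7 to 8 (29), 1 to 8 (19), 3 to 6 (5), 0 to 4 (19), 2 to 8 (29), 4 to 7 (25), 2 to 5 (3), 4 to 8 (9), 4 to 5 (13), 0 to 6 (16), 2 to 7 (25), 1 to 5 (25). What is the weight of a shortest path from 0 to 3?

21

A few of the 0→3 routes:
0-4-8-5-2-3: 19 + 9 + 11 + 3 + 6 = 48
0-6-3: 16 + 5 = 21
0-6-8-5-2-3: 16 + 12 + 11 + 3 + 6 = 48
0-4-8-6-3: 19 + 9 + 12 + 5 = 45
0-4-5-2-3: 19 + 13 + 3 + 6 = 41
0-6-2-3: 16 + 20 + 6 = 42
Shortest: 21.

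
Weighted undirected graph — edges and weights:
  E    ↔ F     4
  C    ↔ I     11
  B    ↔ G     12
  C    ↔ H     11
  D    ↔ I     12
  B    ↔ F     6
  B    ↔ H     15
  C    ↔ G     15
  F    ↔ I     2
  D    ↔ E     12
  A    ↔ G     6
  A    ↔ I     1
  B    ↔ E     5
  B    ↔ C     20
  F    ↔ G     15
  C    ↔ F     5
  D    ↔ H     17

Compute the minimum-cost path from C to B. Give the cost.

Comparing a few candidate routes:
C→H→B: 11 + 15 = 26
C→I→F→E→B: 11 + 2 + 4 + 5 = 22
C→F→E→B: 5 + 4 + 5 = 14
C→I→F→B: 11 + 2 + 6 = 19
C→B: 20
C→F→B: 5 + 6 = 11
The minimum is 11.

11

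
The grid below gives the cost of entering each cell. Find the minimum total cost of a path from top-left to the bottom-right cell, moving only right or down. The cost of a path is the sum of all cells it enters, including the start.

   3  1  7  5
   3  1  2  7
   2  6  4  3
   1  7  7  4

18

Path [0,0] -> [0,1] -> [1,1] -> [1,2] -> [2,2] -> [2,3] -> [3,3]: 3 + 1 + 1 + 2 + 4 + 3 + 4 = 18.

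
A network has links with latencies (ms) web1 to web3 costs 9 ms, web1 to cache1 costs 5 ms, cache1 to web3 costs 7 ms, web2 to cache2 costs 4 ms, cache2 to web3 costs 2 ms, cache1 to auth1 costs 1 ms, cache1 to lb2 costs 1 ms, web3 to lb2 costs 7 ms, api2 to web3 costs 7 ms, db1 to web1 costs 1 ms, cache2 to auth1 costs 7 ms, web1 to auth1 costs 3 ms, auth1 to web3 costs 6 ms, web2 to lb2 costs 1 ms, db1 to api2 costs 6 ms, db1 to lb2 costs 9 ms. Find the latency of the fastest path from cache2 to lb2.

Some routes from cache2 to lb2:
cache2-auth1-cache1-lb2: 7 + 1 + 1 = 9
cache2-web3-lb2: 2 + 7 = 9
cache2-web3-auth1-cache1-lb2: 2 + 6 + 1 + 1 = 10
cache2-web2-lb2: 4 + 1 = 5
The minimum is 5 ms.

5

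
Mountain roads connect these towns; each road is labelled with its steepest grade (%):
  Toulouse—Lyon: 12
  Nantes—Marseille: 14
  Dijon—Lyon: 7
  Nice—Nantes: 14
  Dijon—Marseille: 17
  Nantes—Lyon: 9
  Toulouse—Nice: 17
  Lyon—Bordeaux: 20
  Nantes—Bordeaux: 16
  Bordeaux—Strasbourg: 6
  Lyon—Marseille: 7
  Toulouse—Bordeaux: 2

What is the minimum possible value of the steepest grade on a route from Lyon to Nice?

14

Comparing a few candidate routes:
Lyon -> Toulouse -> Nice: max(12, 17) = 17
Lyon -> Toulouse -> Bordeaux -> Nantes -> Nice: max(12, 2, 16, 14) = 16
Lyon -> Marseille -> Nantes -> Nice: max(7, 14, 14) = 14
Lyon -> Nantes -> Nice: max(9, 14) = 14
Best route has worst link 14%.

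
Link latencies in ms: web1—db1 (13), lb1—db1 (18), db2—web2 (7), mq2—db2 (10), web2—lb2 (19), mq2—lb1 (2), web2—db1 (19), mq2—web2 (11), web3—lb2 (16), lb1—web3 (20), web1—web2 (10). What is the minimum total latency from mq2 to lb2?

30

Checking several routes:
mq2-lb1-web3-lb2: 2 + 20 + 16 = 38
mq2-db2-web2-lb2: 10 + 7 + 19 = 36
mq2-web2-lb2: 11 + 19 = 30
Shortest: 30 ms.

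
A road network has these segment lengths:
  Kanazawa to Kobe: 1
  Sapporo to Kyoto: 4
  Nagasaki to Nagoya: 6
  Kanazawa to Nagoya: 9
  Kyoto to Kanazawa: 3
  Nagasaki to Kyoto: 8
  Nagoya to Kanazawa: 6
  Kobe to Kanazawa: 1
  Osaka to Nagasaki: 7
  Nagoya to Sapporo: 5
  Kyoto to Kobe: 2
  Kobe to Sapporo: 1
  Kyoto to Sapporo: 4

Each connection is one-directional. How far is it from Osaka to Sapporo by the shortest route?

18

Some routes from Osaka to Sapporo:
Osaka → Nagasaki → Nagoya → Kanazawa → Kobe → Sapporo: 7 + 6 + 6 + 1 + 1 = 21
Osaka → Nagasaki → Kyoto → Kobe → Kanazawa → Nagoya → Sapporo: 7 + 8 + 2 + 1 + 9 + 5 = 32
Osaka → Nagasaki → Kyoto → Sapporo: 7 + 8 + 4 = 19
Osaka → Nagasaki → Kyoto → Kanazawa → Kobe → Sapporo: 7 + 8 + 3 + 1 + 1 = 20
Osaka → Nagasaki → Kyoto → Kobe → Sapporo: 7 + 8 + 2 + 1 = 18
Osaka → Nagasaki → Nagoya → Sapporo: 7 + 6 + 5 = 18
Shortest: 18.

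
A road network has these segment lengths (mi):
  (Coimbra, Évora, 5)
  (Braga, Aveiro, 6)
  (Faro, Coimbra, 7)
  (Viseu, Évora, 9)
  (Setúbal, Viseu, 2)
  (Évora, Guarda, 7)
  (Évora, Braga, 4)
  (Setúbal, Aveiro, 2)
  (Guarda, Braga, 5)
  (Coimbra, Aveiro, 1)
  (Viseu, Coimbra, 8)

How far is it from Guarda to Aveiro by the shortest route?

11

Checking several routes:
Guarda - Braga - Aveiro: 5 + 6 = 11
Guarda - Braga - Évora - Coimbra - Aveiro: 5 + 4 + 5 + 1 = 15
Guarda - Évora - Braga - Aveiro: 7 + 4 + 6 = 17
Guarda - Évora - Coimbra - Aveiro: 7 + 5 + 1 = 13
Best route has total 11 mi.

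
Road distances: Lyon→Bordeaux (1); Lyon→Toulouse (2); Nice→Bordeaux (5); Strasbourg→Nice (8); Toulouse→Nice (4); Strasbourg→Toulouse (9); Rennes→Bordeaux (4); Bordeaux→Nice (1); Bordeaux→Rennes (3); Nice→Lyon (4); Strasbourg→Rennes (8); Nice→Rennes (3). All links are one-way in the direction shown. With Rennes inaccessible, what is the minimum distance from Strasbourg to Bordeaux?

Candidate routes:
Strasbourg-Toulouse-Nice-Bordeaux: 9 + 4 + 5 = 18
Strasbourg-Nice-Lyon-Bordeaux: 8 + 4 + 1 = 13
Strasbourg-Toulouse-Nice-Lyon-Bordeaux: 9 + 4 + 4 + 1 = 18
Strasbourg-Nice-Bordeaux: 8 + 5 = 13
Best route has total 13.

13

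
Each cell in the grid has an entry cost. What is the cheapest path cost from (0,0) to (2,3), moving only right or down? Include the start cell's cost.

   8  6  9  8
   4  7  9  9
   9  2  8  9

38

Cheapest: r0c0 r1c0 r1c1 r2c1 r2c2 r2c3
  8 + 4 + 7 + 2 + 8 + 9 = 38
For comparison, the top-then-right route costs 49.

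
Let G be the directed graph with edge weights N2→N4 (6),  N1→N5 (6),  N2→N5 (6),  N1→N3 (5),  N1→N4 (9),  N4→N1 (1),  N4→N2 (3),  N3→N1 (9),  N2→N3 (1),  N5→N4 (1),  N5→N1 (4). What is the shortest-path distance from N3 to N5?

15

Candidate routes:
N3→N1→N4→N2→N5: 9 + 9 + 3 + 6 = 27
N3→N1→N5: 9 + 6 = 15
Best route has total 15.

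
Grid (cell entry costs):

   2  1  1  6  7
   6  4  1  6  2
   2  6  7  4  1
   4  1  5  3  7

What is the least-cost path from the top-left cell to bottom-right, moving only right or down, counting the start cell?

Cheapest: (0,0)→(0,1)→(0,2)→(1,2)→(1,3)→(1,4)→(2,4)→(3,4)
  2 + 1 + 1 + 1 + 6 + 2 + 1 + 7 = 21

21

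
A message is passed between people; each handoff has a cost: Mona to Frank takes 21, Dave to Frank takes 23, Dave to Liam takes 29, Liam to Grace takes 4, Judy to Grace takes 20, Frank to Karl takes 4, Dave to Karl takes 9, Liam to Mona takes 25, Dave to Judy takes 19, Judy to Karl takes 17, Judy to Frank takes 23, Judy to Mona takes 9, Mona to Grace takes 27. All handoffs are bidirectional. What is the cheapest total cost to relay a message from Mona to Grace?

27

A few of the Mona→Grace routes:
Mona-Liam-Grace: 25 + 4 = 29
Mona-Judy-Grace: 9 + 20 = 29
Mona-Grace: 27
Shortest: 27.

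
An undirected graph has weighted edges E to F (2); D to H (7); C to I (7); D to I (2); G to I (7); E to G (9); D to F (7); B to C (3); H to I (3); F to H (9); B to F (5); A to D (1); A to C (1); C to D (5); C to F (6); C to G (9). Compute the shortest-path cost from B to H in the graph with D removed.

13

Some routes from B to H avoiding D:
B-C-F-H: 3 + 6 + 9 = 18
B-C-G-I-H: 3 + 9 + 7 + 3 = 22
B-F-C-I-H: 5 + 6 + 7 + 3 = 21
B-C-I-H: 3 + 7 + 3 = 13
B-F-H: 5 + 9 = 14
Best route has total 13.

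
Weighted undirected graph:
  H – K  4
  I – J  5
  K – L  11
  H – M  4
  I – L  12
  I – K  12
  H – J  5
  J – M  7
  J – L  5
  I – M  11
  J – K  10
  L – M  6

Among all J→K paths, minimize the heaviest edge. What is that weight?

5

Some routes from J to K:
J - H - K: max(5, 4) = 5
J - M - H - K: max(7, 4, 4) = 7
J - L - M - H - K: max(5, 6, 4, 4) = 6
J - K: max(10) = 10
Smallest bottleneck: 5.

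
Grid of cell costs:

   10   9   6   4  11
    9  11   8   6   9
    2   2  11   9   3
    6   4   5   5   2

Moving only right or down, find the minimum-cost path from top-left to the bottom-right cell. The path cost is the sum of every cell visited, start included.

One optimal route is [0,0]→[1,0]→[2,0]→[2,1]→[3,1]→[3,2]→[3,3]→[3,4].
Its cost is 10 + 9 + 2 + 2 + 4 + 5 + 5 + 2 = 39.

39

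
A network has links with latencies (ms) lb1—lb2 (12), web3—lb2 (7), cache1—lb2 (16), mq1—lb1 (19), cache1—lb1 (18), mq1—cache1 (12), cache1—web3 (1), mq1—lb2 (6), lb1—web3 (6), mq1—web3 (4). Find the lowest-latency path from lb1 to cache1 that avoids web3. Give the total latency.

18

Some routes from lb1 to cache1 avoiding web3:
lb1-lb2-cache1: 12 + 16 = 28
lb1-mq1-cache1: 19 + 12 = 31
lb1-cache1: 18
lb1-lb2-mq1-cache1: 12 + 6 + 12 = 30
Shortest: 18 ms.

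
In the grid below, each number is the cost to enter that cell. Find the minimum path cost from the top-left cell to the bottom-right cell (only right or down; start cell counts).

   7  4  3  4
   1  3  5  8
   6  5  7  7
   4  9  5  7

Take r0c0 r1c0 r1c1 r1c2 r2c2 r3c2 r3c3 for a total of 7 + 1 + 3 + 5 + 7 + 5 + 7 = 35.
(Top row then right column would cost 40.)

35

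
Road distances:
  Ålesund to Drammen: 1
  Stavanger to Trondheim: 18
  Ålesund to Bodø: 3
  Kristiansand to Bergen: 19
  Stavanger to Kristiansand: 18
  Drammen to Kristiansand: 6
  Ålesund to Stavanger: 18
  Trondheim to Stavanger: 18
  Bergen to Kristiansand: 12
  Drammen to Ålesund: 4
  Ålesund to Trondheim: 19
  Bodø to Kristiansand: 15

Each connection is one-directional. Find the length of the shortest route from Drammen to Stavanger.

Routes from Drammen to Stavanger:
Drammen→Ålesund→Stavanger: 4 + 18 = 22
Drammen→Ålesund→Trondheim→Stavanger: 4 + 19 + 18 = 41
Best route has total 22.

22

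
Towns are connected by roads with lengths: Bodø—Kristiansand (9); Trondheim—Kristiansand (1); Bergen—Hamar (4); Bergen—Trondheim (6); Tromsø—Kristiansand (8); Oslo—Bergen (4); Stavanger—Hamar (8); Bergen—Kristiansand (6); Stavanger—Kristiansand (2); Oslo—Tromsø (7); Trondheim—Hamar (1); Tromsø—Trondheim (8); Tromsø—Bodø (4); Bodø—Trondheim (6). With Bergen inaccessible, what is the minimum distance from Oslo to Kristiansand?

15

A few of the Oslo→Kristiansand routes:
Oslo-Tromsø-Trondheim-Hamar-Stavanger-Kristiansand: 7 + 8 + 1 + 8 + 2 = 26
Oslo-Tromsø-Kristiansand: 7 + 8 = 15
Oslo-Tromsø-Bodø-Kristiansand: 7 + 4 + 9 = 20
Oslo-Tromsø-Bodø-Trondheim-Kristiansand: 7 + 4 + 6 + 1 = 18
Oslo-Tromsø-Trondheim-Kristiansand: 7 + 8 + 1 = 16
Shortest: 15.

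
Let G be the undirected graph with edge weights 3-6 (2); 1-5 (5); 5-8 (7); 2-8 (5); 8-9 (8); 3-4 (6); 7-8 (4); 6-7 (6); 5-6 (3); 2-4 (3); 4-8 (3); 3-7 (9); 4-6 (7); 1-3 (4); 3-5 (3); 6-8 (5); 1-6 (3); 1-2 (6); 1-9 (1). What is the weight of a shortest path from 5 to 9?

A few of the 5→9 routes:
5→6→1→9: 3 + 3 + 1 = 7
5→3→1→9: 3 + 4 + 1 = 8
5→1→9: 5 + 1 = 6
The minimum is 6.

6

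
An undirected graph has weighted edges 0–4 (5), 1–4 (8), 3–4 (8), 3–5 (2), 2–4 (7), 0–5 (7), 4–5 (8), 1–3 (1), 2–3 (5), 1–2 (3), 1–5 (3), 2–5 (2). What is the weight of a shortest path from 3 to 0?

9

Some routes from 3 to 0:
3 -> 5 -> 0: 2 + 7 = 9
3 -> 1 -> 5 -> 0: 1 + 3 + 7 = 11
3 -> 4 -> 0: 8 + 5 = 13
The minimum is 9.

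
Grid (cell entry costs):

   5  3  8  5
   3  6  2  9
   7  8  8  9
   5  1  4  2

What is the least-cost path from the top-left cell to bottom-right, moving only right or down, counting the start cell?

27

Best path: (0,0)→(1,0)→(2,0)→(3,0)→(3,1)→(3,2)→(3,3)
Cost: 5 + 3 + 7 + 5 + 1 + 4 + 2 = 27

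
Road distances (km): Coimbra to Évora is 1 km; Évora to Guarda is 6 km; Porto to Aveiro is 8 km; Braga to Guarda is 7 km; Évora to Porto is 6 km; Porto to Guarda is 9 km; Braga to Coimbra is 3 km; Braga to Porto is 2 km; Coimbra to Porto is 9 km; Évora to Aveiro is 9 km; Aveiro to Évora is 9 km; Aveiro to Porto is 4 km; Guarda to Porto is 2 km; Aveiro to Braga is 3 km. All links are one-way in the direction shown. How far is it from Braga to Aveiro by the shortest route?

10

Routes from Braga to Aveiro:
Braga-Coimbra-Évora-Porto-Aveiro: 3 + 1 + 6 + 8 = 18
Braga-Guarda-Porto-Aveiro: 7 + 2 + 8 = 17
Braga-Porto-Aveiro: 2 + 8 = 10
Braga-Coimbra-Évora-Aveiro: 3 + 1 + 9 = 13
Braga-Coimbra-Évora-Guarda-Porto-Aveiro: 3 + 1 + 6 + 2 + 8 = 20
Braga-Coimbra-Porto-Aveiro: 3 + 9 + 8 = 20
Shortest: 10 km.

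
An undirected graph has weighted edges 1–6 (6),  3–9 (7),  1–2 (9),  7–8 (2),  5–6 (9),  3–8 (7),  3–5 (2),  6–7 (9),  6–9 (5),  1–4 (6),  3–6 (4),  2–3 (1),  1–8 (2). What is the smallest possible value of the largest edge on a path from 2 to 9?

5

Some routes from 2 to 9:
2 - 3 - 6 - 9: max(1, 4, 5) = 5
2 - 3 - 8 - 1 - 6 - 9: max(1, 7, 2, 6, 5) = 7
2 - 3 - 8 - 7 - 6 - 9: max(1, 7, 2, 9, 5) = 9
2 - 3 - 9: max(1, 7) = 7
Best route has worst link 5.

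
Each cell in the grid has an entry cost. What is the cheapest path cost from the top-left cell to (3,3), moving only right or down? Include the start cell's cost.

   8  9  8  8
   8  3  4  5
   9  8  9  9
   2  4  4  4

39

Cheapest: r0c0 → r1c0 → r1c1 → r2c1 → r3c1 → r3c2 → r3c3
  8 + 8 + 3 + 8 + 4 + 4 + 4 = 39
(Top row then right column would cost 51.)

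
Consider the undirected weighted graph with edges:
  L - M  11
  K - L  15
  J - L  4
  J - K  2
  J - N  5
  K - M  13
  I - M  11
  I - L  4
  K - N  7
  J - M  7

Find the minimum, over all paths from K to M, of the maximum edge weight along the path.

Checking several routes:
K → N → J → L → I → M: max(7, 5, 4, 4, 11) = 11
K → J → M: max(2, 7) = 7
K → N → J → M: max(7, 5, 7) = 7
K → J → L → I → M: max(2, 4, 4, 11) = 11
K → N → J → L → M: max(7, 5, 4, 11) = 11
Smallest bottleneck: 7.

7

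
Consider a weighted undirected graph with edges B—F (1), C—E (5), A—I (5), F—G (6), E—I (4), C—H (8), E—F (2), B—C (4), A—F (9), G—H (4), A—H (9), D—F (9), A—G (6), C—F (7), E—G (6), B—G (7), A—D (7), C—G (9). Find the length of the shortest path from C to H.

A few of the C→H routes:
C -> G -> H: 9 + 4 = 13
C -> E -> G -> H: 5 + 6 + 4 = 15
C -> H: 8
C -> B -> G -> H: 4 + 7 + 4 = 15
The minimum is 8.

8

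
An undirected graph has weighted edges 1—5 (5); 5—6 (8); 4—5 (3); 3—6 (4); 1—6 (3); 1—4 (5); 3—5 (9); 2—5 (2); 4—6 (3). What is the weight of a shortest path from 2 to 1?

7

Checking several routes:
2→5→4→1: 2 + 3 + 5 = 10
2→5→1: 2 + 5 = 7
2→5→4→6→1: 2 + 3 + 3 + 3 = 11
Best route has total 7.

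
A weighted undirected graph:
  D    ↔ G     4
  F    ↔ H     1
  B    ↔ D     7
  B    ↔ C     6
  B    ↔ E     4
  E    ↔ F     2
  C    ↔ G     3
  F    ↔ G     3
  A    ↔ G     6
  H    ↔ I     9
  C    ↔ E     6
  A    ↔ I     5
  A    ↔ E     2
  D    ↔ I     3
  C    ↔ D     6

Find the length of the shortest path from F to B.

Some routes from F to B:
F-E-B: 2 + 4 = 6
F-E-C-B: 2 + 6 + 6 = 14
F-G-D-B: 3 + 4 + 7 = 14
F-G-A-E-B: 3 + 6 + 2 + 4 = 15
F-G-C-B: 3 + 3 + 6 = 12
F-G-C-E-B: 3 + 3 + 6 + 4 = 16
The minimum is 6.

6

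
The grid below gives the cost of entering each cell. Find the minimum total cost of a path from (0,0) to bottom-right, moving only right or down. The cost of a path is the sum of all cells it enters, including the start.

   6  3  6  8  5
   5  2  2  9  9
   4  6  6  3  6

28

Best path: r0c0 → r0c1 → r1c1 → r1c2 → r2c2 → r2c3 → r2c4
Cost: 6 + 3 + 2 + 2 + 6 + 3 + 6 = 28
For comparison, the top-then-right route costs 43.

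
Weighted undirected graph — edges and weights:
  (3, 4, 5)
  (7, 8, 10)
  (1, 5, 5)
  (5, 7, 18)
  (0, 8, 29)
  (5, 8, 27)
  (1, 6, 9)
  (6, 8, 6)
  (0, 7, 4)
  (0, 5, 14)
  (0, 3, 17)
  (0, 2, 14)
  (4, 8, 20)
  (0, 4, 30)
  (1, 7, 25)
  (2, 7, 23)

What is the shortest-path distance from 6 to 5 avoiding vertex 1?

Checking several routes:
6→8→5: 6 + 27 = 33
6→8→7→5: 6 + 10 + 18 = 34
6→8→7→0→5: 6 + 10 + 4 + 14 = 34
The minimum is 33.

33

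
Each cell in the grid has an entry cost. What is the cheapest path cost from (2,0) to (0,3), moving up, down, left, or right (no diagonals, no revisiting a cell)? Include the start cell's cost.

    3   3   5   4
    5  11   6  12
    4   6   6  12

Path [2,0] -> [1,0] -> [0,0] -> [0,1] -> [0,2] -> [0,3]: 4 + 5 + 3 + 3 + 5 + 4 = 24.

24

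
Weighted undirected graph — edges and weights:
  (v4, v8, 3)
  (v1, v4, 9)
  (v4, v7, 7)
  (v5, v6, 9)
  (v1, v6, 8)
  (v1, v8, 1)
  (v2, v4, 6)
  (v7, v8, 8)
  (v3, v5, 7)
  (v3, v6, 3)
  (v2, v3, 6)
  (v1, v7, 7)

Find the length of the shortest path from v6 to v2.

A few of the v6→v2 routes:
v6 → v5 → v3 → v2: 9 + 7 + 6 = 22
v6 → v1 → v8 → v4 → v2: 8 + 1 + 3 + 6 = 18
v6 → v1 → v7 → v4 → v2: 8 + 7 + 7 + 6 = 28
v6 → v3 → v2: 3 + 6 = 9
v6 → v1 → v4 → v2: 8 + 9 + 6 = 23
The minimum is 9.

9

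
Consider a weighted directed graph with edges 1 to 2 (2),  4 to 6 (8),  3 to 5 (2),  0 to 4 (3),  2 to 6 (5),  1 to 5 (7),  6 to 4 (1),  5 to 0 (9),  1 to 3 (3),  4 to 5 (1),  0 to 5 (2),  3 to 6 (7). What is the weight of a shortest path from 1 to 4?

8

Routes from 1 to 4:
1 - 3 - 5 - 0 - 4: 3 + 2 + 9 + 3 = 17
1 - 2 - 6 - 4: 2 + 5 + 1 = 8
1 - 5 - 0 - 4: 7 + 9 + 3 = 19
1 - 3 - 6 - 4: 3 + 7 + 1 = 11
Best route has total 8.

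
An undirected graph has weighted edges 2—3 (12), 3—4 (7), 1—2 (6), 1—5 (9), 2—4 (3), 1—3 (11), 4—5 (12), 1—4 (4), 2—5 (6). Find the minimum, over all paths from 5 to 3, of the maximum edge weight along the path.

Checking several routes:
5-1-4-3: max(9, 4, 7) = 9
5-2-4-3: max(6, 3, 7) = 7
5-2-1-4-3: max(6, 6, 4, 7) = 7
Best route has worst link 7.

7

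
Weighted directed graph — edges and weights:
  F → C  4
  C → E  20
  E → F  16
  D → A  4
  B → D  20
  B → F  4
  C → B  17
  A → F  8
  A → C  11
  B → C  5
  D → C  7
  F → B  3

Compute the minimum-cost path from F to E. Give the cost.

Candidate routes:
F - B - D - A - C - E: 3 + 20 + 4 + 11 + 20 = 58
F - C - E: 4 + 20 = 24
F - B - D - C - E: 3 + 20 + 7 + 20 = 50
F - B - C - E: 3 + 5 + 20 = 28
The minimum is 24.

24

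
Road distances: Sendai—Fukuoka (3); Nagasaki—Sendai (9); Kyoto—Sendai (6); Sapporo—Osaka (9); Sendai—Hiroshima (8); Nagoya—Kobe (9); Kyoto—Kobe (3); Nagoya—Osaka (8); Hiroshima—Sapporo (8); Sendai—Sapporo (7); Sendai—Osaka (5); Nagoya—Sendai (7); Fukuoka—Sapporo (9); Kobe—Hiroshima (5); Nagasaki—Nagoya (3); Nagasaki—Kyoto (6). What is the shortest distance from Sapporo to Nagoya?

14

Checking several routes:
Sapporo-Fukuoka-Sendai-Nagoya: 9 + 3 + 7 = 19
Sapporo-Sendai-Nagoya: 7 + 7 = 14
Sapporo-Sendai-Nagasaki-Nagoya: 7 + 9 + 3 = 19
Sapporo-Osaka-Nagoya: 9 + 8 = 17
The minimum is 14.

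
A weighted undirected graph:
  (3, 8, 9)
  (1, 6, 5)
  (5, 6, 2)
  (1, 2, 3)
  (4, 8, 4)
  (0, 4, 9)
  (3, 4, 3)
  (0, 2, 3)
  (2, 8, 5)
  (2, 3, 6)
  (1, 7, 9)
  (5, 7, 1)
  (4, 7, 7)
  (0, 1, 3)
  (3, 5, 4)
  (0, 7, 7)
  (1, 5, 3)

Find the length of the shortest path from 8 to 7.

11

A few of the 8→7 routes:
8 -> 2 -> 0 -> 7: 5 + 3 + 7 = 15
8 -> 2 -> 0 -> 1 -> 5 -> 7: 5 + 3 + 3 + 3 + 1 = 15
8 -> 4 -> 7: 4 + 7 = 11
8 -> 3 -> 5 -> 7: 9 + 4 + 1 = 14
8 -> 2 -> 1 -> 5 -> 7: 5 + 3 + 3 + 1 = 12
8 -> 4 -> 3 -> 5 -> 7: 4 + 3 + 4 + 1 = 12
Shortest: 11.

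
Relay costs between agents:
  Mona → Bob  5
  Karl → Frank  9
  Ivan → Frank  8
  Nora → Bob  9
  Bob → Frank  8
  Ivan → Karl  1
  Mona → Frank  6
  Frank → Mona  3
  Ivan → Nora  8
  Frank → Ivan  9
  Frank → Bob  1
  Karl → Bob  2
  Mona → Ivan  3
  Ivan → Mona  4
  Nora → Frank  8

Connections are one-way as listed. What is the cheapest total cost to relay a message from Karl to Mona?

Paths from Karl to Mona:
Karl-Bob-Frank-Mona: 2 + 8 + 3 = 13
Karl-Bob-Frank-Ivan-Mona: 2 + 8 + 9 + 4 = 23
Karl-Frank-Ivan-Mona: 9 + 9 + 4 = 22
Karl-Frank-Mona: 9 + 3 = 12
Best route has total 12.

12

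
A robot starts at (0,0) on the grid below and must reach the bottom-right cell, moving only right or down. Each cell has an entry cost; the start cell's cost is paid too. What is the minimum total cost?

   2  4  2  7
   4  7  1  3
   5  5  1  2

12

One optimal route is [0,0] [0,1] [0,2] [1,2] [2,2] [2,3].
Its cost is 2 + 4 + 2 + 1 + 1 + 2 = 12.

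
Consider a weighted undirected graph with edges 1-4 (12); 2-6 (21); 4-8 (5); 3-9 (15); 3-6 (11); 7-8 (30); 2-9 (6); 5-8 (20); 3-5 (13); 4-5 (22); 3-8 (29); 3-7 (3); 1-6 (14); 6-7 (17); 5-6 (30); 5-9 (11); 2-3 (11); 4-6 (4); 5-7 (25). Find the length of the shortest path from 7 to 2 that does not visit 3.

Comparing a few candidate routes:
7 → 5 → 9 → 2: 25 + 11 + 6 = 42
7 → 6 → 4 → 5 → 9 → 2: 17 + 4 + 22 + 11 + 6 = 60
7 → 6 → 4 → 8 → 5 → 9 → 2: 17 + 4 + 5 + 20 + 11 + 6 = 63
7 → 8 → 4 → 6 → 2: 30 + 5 + 4 + 21 = 60
7 → 6 → 2: 17 + 21 = 38
Best route has total 38.

38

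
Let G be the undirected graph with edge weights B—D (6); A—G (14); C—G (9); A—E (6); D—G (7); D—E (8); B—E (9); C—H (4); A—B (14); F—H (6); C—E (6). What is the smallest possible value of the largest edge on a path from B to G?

7

Some routes from B to G:
B→E→C→G: max(9, 6, 9) = 9
B→D→E→A→G: max(6, 8, 6, 14) = 14
B→D→G: max(6, 7) = 7
B→E→D→G: max(9, 8, 7) = 9
B→E→A→G: max(9, 6, 14) = 14
B→D→E→C→G: max(6, 8, 6, 9) = 9
Best route has worst link 7.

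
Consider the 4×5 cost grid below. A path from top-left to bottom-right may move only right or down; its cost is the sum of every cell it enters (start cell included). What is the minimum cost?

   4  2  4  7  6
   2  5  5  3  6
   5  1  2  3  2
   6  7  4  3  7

Path r0c0 -> r0c1 -> r1c1 -> r2c1 -> r2c2 -> r2c3 -> r2c4 -> r3c4: 4 + 2 + 5 + 1 + 2 + 3 + 2 + 7 = 26.
(Top row then right column would cost 38.)

26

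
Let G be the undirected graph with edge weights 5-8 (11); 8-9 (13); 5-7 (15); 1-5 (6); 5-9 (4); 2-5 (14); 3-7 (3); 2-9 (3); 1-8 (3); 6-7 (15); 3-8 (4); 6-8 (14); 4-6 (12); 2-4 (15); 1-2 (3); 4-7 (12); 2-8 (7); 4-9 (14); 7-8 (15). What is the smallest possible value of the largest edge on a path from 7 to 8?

4

Comparing a few candidate routes:
7 → 4 → 9 → 5 → 1 → 8: max(12, 14, 4, 6, 3) = 14
7 → 3 → 8: max(3, 4) = 4
7 → 4 → 9 → 5 → 1 → 2 → 8: max(12, 14, 4, 6, 3, 7) = 14
7 → 4 → 9 → 5 → 2 → 8: max(12, 14, 4, 14, 7) = 14
7 → 4 → 6 → 8: max(12, 12, 14) = 14
7 → 4 → 9 → 5 → 8: max(12, 14, 4, 11) = 14
The minimum achievable maximum is 4.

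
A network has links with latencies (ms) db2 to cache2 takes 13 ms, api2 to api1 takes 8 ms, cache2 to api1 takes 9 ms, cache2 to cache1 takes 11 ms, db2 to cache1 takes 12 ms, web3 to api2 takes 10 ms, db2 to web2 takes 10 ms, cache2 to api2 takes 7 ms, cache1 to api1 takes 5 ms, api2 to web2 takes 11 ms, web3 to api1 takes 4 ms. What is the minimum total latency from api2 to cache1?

Checking several routes:
api2-web3-api1-cache1: 10 + 4 + 5 = 19
api2-api1-cache1: 8 + 5 = 13
api2-cache2-cache1: 7 + 11 = 18
api2-cache2-api1-cache1: 7 + 9 + 5 = 21
api2-api1-cache2-cache1: 8 + 9 + 11 = 28
The minimum is 13 ms.

13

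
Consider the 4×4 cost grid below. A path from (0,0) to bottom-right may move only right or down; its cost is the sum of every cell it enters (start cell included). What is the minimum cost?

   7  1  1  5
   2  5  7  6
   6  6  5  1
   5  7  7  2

23

Best path: [0,0] -> [0,1] -> [0,2] -> [0,3] -> [1,3] -> [2,3] -> [3,3]
Cost: 7 + 1 + 1 + 5 + 6 + 1 + 2 = 23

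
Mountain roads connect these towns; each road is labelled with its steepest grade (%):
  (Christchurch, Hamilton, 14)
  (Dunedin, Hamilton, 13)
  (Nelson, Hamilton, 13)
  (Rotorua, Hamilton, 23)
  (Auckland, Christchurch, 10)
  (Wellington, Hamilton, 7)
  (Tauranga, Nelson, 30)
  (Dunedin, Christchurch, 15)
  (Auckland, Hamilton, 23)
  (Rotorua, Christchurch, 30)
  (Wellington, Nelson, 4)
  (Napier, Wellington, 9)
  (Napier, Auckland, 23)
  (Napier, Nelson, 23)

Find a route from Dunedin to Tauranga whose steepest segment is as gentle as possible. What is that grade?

Checking several routes:
Dunedin - Christchurch - Auckland - Napier - Wellington - Hamilton - Nelson - Tauranga: max(15, 10, 23, 9, 7, 13, 30) = 30
Dunedin - Christchurch - Auckland - Napier - Nelson - Tauranga: max(15, 10, 23, 23, 30) = 30
Dunedin - Christchurch - Auckland - Hamilton - Nelson - Tauranga: max(15, 10, 23, 13, 30) = 30
Dunedin - Christchurch - Auckland - Napier - Wellington - Nelson - Tauranga: max(15, 10, 23, 9, 4, 30) = 30
Dunedin - Christchurch - Auckland - Hamilton - Wellington - Nelson - Tauranga: max(15, 10, 23, 7, 4, 30) = 30
Dunedin - Christchurch - Auckland - Hamilton - Wellington - Napier - Nelson - Tauranga: max(15, 10, 23, 7, 9, 23, 30) = 30
The minimum achievable maximum is 30%.

30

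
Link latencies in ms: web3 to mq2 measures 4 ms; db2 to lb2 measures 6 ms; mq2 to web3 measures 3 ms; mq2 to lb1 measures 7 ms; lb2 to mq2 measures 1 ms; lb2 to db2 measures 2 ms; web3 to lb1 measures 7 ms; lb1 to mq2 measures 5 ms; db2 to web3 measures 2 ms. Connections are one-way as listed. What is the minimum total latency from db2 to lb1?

Candidate routes:
db2→web3→mq2→lb1: 2 + 4 + 7 = 13
db2→web3→lb1: 2 + 7 = 9
db2→lb2→mq2→lb1: 6 + 1 + 7 = 14
db2→lb2→mq2→web3→lb1: 6 + 1 + 3 + 7 = 17
Best route has total 9 ms.

9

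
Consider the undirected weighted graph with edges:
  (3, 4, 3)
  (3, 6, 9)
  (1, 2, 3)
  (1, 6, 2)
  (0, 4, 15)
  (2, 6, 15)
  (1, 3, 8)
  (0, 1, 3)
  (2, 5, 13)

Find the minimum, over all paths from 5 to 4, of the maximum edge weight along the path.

Comparing a few candidate routes:
5 - 2 - 6 - 3 - 4: max(13, 15, 9, 3) = 15
5 - 2 - 1 - 3 - 4: max(13, 3, 8, 3) = 13
5 - 2 - 1 - 6 - 3 - 4: max(13, 3, 2, 9, 3) = 13
The minimum achievable maximum is 13.

13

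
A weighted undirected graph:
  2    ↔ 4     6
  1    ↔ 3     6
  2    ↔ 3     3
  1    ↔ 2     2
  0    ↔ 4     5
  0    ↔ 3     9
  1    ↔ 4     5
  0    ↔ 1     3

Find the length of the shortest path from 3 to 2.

3

Some routes from 3 to 2:
3 - 1 - 2: 6 + 2 = 8
3 - 2: 3
3 - 0 - 4 - 2: 9 + 5 + 6 = 20
3 - 0 - 1 - 2: 9 + 3 + 2 = 14
3 - 1 - 4 - 2: 6 + 5 + 6 = 17
Shortest: 3.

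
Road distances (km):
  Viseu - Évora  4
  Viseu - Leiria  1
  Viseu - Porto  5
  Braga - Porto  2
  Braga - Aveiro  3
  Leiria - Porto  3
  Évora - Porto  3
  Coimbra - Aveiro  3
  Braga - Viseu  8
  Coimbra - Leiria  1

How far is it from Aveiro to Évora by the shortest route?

Some routes from Aveiro to Évora:
Aveiro - Coimbra - Leiria - Porto - Évora: 3 + 1 + 3 + 3 = 10
Aveiro - Braga - Porto - Évora: 3 + 2 + 3 = 8
Aveiro - Coimbra - Leiria - Viseu - Évora: 3 + 1 + 1 + 4 = 9
Aveiro - Braga - Porto - Leiria - Viseu - Évora: 3 + 2 + 3 + 1 + 4 = 13
Best route has total 8 km.

8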